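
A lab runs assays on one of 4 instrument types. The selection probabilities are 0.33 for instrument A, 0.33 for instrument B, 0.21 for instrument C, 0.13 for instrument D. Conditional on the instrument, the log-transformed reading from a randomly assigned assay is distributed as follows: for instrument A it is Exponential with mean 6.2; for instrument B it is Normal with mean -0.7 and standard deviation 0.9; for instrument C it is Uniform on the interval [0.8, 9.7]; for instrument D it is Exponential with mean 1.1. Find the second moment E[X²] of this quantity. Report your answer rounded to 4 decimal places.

33.2883

For each component E[X²] = Var + (mean)², giving A: 76.88; B: 1.3; C: 34.1633; D: 2.42.
Overall E[X²] = 0.33·76.88 + 0.33·1.3 + 0.21·34.1633 + 0.13·2.42 = 33.2883.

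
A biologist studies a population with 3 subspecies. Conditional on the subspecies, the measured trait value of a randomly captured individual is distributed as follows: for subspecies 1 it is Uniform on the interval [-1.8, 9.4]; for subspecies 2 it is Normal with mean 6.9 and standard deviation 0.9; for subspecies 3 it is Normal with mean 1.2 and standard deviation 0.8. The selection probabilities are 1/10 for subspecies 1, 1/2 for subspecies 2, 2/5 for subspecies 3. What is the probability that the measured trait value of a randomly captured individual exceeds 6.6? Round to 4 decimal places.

0.3403

Conditional on each subspecies, P(X > 6.6): 1: 0.25; 2: 0.630559; 3: 7.39231e-12.
By total probability, P(X > 6.6) = 0.1·0.25 + 0.5·0.630559 + 0.4·7.39231e-12 = 0.340279.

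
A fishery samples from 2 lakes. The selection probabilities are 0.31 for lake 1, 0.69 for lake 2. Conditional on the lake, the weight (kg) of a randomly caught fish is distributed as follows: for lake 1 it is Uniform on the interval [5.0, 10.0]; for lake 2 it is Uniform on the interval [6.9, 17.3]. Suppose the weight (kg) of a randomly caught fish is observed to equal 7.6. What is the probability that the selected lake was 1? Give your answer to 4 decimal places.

0.4831

Likelihoods f(7.6 | ·): 1: 0.2; 2: 0.0961538.
Posterior ∝ prior × likelihood. Numerator for 1: 0.31·0.2 = 0.062.
Normalizing constant: 0.31·0.2 + 0.69·0.0961538 = 0.128346.
P(1 | observation) = 0.062 / 0.128346 = 0.483069.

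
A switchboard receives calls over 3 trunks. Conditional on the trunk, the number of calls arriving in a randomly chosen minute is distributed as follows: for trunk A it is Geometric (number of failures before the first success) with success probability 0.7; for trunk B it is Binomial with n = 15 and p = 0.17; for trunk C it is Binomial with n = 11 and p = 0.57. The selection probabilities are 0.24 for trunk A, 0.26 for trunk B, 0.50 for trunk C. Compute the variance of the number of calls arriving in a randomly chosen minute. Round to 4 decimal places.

8.2198

Per component, A: μ=0.428571, E[X²]=0.795918; B: μ=2.55, E[X²]=8.619; C: μ=6.27, E[X²]=42.009.
E[X] = 0.24·0.428571 + 0.26·2.55 + 0.5·6.27 = 3.90086.
E[X²] = 0.24·0.795918 + 0.26·8.619 + 0.5·42.009 = 23.4365.
Var(X) = E[X²] − (E[X])² = 23.4365 − 15.2167 = 8.21977.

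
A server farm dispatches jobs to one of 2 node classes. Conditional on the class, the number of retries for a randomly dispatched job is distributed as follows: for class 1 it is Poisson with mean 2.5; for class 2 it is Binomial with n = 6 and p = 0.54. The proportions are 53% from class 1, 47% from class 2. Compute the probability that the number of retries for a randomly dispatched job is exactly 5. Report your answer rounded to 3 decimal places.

0.095

Conditional on each class, P(X = 5): 1: 0.0668009; 2: 0.12673.
By total probability, P(X = 5) = 0.53·0.0668009 + 0.47·0.12673 = 0.0949674.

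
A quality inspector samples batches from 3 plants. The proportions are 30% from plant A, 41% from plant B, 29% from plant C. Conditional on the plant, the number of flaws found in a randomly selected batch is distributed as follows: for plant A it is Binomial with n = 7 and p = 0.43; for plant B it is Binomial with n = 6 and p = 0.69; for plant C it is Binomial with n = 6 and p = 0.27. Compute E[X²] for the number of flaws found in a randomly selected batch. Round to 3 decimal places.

For each component E[X²] = Var + (mean)², giving A: 10.7758; B: 18.423; C: 3.807.
Overall E[X²] = 0.3·10.7758 + 0.41·18.423 + 0.29·3.807 = 11.8902.

11.890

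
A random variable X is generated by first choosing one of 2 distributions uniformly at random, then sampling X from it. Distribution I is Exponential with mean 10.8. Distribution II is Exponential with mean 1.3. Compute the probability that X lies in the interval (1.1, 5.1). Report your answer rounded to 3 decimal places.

Conditional on each component, P(1.1 < X < 5.1): I: 0.279548; II: 0.409282.
By total probability, P(1.1 < X < 5.1) = 0.5·0.279548 + 0.5·0.409282 = 0.344415.

0.344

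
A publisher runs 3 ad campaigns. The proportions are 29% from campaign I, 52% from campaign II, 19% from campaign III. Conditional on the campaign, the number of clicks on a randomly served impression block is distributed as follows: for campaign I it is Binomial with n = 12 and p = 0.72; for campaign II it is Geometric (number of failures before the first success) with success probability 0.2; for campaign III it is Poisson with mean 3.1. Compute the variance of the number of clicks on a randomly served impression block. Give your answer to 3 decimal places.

Per component, I: μ=8.64, E[X²]=77.0688; II: μ=4, E[X²]=36; III: μ=3.1, E[X²]=12.71.
E[X] = 0.29·8.64 + 0.52·4 + 0.19·3.1 = 5.1746.
E[X²] = 0.29·77.0688 + 0.52·36 + 0.19·12.71 = 43.4849.
Var(X) = E[X²] − (E[X])² = 43.4849 − 26.7765 = 16.7084.

16.708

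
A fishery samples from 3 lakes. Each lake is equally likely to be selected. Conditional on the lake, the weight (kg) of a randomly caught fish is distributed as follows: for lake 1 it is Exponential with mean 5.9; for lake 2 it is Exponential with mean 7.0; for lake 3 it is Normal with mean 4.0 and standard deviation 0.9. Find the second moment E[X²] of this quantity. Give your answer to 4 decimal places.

61.4767

For each component E[X²] = Var + (mean)², giving 1: 69.62; 2: 98; 3: 16.81.
Overall E[X²] = 0.333333·69.62 + 0.333333·98 + 0.333333·16.81 = 61.4767.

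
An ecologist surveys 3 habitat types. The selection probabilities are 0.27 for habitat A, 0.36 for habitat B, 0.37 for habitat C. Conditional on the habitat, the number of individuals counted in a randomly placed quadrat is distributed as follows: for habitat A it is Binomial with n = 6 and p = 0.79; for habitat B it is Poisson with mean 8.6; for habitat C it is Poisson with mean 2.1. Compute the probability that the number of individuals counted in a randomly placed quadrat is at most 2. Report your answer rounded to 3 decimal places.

0.249

Conditional on each habitat, P(X ≤ 2): A: 0.020228; B: 0.00857565; C: 0.649631.
By total probability, P(X ≤ 2) = 0.27·0.020228 + 0.36·0.00857565 + 0.37·0.649631 = 0.248912.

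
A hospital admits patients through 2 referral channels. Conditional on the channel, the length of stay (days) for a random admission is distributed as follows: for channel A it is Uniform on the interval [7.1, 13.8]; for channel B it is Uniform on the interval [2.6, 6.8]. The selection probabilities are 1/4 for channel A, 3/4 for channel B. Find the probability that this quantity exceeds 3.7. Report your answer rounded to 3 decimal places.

0.804

Conditional on each channel, P(X > 3.7): A: 1; B: 0.738095.
By total probability, P(X > 3.7) = 0.25·1 + 0.75·0.738095 = 0.803571.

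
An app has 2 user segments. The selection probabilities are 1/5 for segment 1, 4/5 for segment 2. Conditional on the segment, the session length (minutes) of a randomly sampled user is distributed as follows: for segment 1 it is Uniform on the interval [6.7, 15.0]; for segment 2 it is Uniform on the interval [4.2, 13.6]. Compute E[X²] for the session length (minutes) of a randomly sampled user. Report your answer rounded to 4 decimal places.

93.9513

For each component E[X²] = Var + (mean)², giving 1: 123.463; 2: 86.5733.
Overall E[X²] = 0.2·123.463 + 0.8·86.5733 = 93.9513.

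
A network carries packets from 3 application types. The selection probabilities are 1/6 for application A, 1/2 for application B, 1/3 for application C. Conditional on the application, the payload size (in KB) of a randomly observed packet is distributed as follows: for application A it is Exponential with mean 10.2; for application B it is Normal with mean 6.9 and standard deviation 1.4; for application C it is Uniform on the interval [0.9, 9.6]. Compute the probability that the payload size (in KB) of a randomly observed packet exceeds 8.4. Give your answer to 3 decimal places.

Conditional on each application, P(X > 8.4): A: 0.43888; B: 0.141988; C: 0.137931.
By total probability, P(X > 8.4) = 0.166667·0.43888 + 0.5·0.141988 + 0.333333·0.137931 = 0.190118.

0.190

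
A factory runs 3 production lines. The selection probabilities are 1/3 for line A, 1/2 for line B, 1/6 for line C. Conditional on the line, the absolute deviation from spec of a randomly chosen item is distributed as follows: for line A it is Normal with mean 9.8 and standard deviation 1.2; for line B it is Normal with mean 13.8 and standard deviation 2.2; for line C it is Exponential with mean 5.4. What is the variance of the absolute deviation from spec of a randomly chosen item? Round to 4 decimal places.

17.3822

Per component, A: μ=9.8, E[X²]=97.48; B: μ=13.8, E[X²]=195.28; C: μ=5.4, E[X²]=58.32.
E[X] = 0.333333·9.8 + 0.5·13.8 + 0.166667·5.4 = 11.0667.
E[X²] = 0.333333·97.48 + 0.5·195.28 + 0.166667·58.32 = 139.853.
Var(X) = E[X²] − (E[X])² = 139.853 − 122.471 = 17.3822.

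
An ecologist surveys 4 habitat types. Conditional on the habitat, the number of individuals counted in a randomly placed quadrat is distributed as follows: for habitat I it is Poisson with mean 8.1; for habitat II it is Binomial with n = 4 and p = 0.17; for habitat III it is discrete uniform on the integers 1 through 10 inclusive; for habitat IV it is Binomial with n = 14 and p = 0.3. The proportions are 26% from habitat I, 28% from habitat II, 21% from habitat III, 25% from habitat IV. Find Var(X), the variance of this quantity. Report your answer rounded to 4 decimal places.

12.4195

Per component, I: μ=8.1, E[X²]=73.71; II: μ=0.68, E[X²]=1.0268; III: μ=5.5, E[X²]=38.5; IV: μ=4.2, E[X²]=20.58.
E[X] = 0.26·8.1 + 0.28·0.68 + 0.21·5.5 + 0.25·4.2 = 4.5014.
E[X²] = 0.26·73.71 + 0.28·1.0268 + 0.21·38.5 + 0.25·20.58 = 32.6821.
Var(X) = E[X²] − (E[X])² = 32.6821 − 20.2626 = 12.4195.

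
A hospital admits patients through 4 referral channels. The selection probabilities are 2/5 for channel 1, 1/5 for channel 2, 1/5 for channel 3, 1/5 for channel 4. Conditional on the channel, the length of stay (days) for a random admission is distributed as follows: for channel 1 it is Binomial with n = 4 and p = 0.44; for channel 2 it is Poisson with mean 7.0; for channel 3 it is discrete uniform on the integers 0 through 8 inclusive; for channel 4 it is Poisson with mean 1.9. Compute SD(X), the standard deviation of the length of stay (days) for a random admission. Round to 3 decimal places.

2.772

Per component, 1: μ=1.76, E[X²]=4.0832; 2: μ=7, E[X²]=56; 3: μ=4, E[X²]=22.6667; 4: μ=1.9, E[X²]=5.51.
E[X] = 0.4·1.76 + 0.2·7 + 0.2·4 + 0.2·1.9 = 3.284.
E[X²] = 0.4·4.0832 + 0.2·56 + 0.2·22.6667 + 0.2·5.51 = 18.4686.
Var(X) = E[X²] − (E[X])² = 18.4686 − 10.7847 = 7.68396.
SD(X) = √7.68396 = 2.772.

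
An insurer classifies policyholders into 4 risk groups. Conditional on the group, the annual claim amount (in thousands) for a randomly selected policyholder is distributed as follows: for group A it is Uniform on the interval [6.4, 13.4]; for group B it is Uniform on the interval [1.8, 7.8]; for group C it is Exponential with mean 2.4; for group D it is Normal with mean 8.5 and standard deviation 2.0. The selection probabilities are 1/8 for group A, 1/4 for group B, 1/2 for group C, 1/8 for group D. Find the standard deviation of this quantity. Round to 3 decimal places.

3.532

Per component, A: μ=9.9, E[X²]=102.093; B: μ=4.8, E[X²]=26.04; C: μ=2.4, E[X²]=11.52; D: μ=8.5, E[X²]=76.25.
E[X] = 0.125·9.9 + 0.25·4.8 + 0.5·2.4 + 0.125·8.5 = 4.7.
E[X²] = 0.125·102.093 + 0.25·26.04 + 0.5·11.52 + 0.125·76.25 = 34.5629.
Var(X) = E[X²] − (E[X])² = 34.5629 − 22.09 = 12.4729.
SD(X) = √12.4729 = 3.5317.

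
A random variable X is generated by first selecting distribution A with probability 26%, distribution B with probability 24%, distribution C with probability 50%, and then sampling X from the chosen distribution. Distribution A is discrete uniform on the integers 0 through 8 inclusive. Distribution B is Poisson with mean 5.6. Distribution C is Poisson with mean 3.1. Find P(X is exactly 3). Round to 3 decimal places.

0.167

Conditional on each component, P(X = 3): A: 0.111111; B: 0.108234; C: 0.223677.
By total probability, P(X = 3) = 0.26·0.111111 + 0.24·0.108234 + 0.5·0.223677 = 0.166703.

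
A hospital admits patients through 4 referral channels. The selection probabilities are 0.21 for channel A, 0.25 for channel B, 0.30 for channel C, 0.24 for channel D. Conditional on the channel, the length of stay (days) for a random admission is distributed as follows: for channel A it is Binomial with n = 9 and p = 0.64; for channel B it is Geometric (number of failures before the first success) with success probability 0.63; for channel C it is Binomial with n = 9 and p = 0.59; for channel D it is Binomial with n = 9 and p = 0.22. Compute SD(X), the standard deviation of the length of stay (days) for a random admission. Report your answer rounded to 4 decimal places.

2.5333

Per component, A: μ=5.76, E[X²]=35.2512; B: μ=0.587302, E[X²]=1.27715; C: μ=5.31, E[X²]=30.3732; D: μ=1.98, E[X²]=5.4648.
E[X] = 0.21·5.76 + 0.25·0.587302 + 0.3·5.31 + 0.24·1.98 = 3.42463.
E[X²] = 0.21·35.2512 + 0.25·1.27715 + 0.3·30.3732 + 0.24·5.4648 = 18.1456.
Var(X) = E[X²] − (E[X])² = 18.1456 − 11.7281 = 6.41749.
SD(X) = √6.41749 = 2.53328.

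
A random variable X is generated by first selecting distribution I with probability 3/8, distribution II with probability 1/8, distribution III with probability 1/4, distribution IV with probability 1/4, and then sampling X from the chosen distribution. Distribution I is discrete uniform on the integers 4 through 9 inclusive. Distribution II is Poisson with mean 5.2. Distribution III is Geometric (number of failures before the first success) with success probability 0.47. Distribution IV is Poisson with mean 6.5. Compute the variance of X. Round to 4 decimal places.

9.1285

Per component, I: μ=6.5, E[X²]=45.1667; II: μ=5.2, E[X²]=32.24; III: μ=1.12766, E[X²]=3.67089; IV: μ=6.5, E[X²]=48.75.
E[X] = 0.375·6.5 + 0.125·5.2 + 0.25·1.12766 + 0.25·6.5 = 4.99441.
E[X²] = 0.375·45.1667 + 0.125·32.24 + 0.25·3.67089 + 0.25·48.75 = 34.0727.
Var(X) = E[X²] − (E[X])² = 34.0727 − 24.9442 = 9.12854.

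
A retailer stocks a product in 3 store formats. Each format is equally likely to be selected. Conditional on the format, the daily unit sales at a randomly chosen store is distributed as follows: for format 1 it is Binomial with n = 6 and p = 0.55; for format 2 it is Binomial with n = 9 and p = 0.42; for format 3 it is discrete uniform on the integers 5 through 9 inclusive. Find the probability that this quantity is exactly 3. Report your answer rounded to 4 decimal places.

0.1800

Conditional on each format, P(X = 3): 1: 0.303218; 2: 0.236916; 3: 0.
By total probability, P(X = 3) = 0.333333·0.303218 + 0.333333·0.236916 + 0.333333·0 = 0.180045.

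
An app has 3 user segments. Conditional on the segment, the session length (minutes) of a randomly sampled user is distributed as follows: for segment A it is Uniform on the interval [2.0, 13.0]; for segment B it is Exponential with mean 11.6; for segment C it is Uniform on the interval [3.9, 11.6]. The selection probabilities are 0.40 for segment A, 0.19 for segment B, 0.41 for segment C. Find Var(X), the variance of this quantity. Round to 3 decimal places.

Per component, A: μ=7.5, E[X²]=66.3333; B: μ=11.6, E[X²]=269.12; C: μ=7.75, E[X²]=65.0033.
E[X] = 0.4·7.5 + 0.19·11.6 + 0.41·7.75 = 8.3815.
E[X²] = 0.4·66.3333 + 0.19·269.12 + 0.41·65.0033 = 104.317.
Var(X) = E[X²] − (E[X])² = 104.317 − 70.2495 = 34.068.

34.068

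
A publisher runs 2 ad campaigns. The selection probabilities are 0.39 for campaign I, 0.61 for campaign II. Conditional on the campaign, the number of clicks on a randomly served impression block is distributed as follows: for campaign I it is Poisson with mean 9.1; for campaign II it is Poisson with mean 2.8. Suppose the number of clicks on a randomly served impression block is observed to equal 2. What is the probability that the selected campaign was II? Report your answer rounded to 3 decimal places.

Likelihoods P(X=2 | ·): I: 0.00462352; II: 0.238375.
Posterior ∝ prior × likelihood. Numerator for II: 0.61·0.238375 = 0.145409.
Normalizing constant: 0.39·0.00462352 + 0.61·0.238375 = 0.147212.
P(II | observation) = 0.145409 / 0.147212 = 0.987751.

0.988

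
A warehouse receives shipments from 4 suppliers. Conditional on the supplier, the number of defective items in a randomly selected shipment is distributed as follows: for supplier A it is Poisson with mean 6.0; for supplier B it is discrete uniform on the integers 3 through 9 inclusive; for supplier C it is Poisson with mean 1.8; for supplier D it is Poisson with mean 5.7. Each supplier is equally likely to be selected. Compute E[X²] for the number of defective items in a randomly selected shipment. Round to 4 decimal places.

31.3075

For each component E[X²] = Var + (mean)², giving A: 42; B: 40; C: 5.04; D: 38.19.
Overall E[X²] = 0.25·42 + 0.25·40 + 0.25·5.04 + 0.25·38.19 = 31.3075.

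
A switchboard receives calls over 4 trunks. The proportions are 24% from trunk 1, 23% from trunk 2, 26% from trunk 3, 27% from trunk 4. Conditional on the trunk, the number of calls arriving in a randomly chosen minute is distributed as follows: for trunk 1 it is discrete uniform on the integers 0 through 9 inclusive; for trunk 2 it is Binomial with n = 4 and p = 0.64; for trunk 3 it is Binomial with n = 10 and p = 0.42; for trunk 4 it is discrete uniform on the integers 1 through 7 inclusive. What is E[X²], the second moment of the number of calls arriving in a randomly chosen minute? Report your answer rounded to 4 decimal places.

For each component E[X²] = Var + (mean)², giving 1: 28.5; 2: 7.4752; 3: 20.076; 4: 20.
Overall E[X²] = 0.24·28.5 + 0.23·7.4752 + 0.26·20.076 + 0.27·20 = 19.1791.

19.1791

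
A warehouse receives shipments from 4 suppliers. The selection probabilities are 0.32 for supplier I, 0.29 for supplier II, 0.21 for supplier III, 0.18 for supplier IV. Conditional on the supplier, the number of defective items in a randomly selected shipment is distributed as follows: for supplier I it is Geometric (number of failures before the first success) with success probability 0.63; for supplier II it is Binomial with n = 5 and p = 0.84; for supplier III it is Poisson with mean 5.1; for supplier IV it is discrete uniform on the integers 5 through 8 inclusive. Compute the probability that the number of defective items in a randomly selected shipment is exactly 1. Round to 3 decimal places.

0.082

Conditional on each supplier, P(X = 1): I: 0.2331; II: 0.00275251; III: 0.0310934; IV: 0.
By total probability, P(X = 1) = 0.32·0.2331 + 0.29·0.00275251 + 0.21·0.0310934 + 0.18·0 = 0.0819198.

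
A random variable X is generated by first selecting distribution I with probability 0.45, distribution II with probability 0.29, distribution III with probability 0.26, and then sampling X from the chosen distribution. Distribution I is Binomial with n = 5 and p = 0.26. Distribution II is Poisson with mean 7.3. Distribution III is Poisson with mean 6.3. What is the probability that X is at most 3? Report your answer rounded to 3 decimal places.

0.494

Conditional on each component, P(X ≤ 3): I: 0.981904; II: 0.067406; III: 0.126374.
By total probability, P(X ≤ 3) = 0.45·0.981904 + 0.29·0.067406 + 0.26·0.126374 = 0.494262.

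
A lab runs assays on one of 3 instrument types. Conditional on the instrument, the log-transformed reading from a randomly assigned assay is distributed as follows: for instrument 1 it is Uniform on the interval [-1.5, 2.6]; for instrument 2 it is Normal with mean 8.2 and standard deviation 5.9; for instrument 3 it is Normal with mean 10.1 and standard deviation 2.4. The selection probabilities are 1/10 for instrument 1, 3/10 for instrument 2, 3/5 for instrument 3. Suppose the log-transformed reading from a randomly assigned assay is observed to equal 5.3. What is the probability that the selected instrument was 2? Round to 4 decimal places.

0.5712

Likelihoods f(5.3 | ·): 1: 0; 2: 0.0599233; 3: 0.0224962.
Posterior ∝ prior × likelihood. Numerator for 2: 0.3·0.0599233 = 0.017977.
Normalizing constant: 0.1·0 + 0.3·0.0599233 + 0.6·0.0224962 = 0.0314747.
P(2 | observation) = 0.017977 / 0.0314747 = 0.571156.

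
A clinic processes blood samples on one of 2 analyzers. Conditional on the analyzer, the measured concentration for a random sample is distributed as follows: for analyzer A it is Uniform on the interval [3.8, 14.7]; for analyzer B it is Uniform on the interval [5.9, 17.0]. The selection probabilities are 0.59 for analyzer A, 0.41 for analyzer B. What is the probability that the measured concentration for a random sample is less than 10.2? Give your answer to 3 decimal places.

0.505

Conditional on each analyzer, P(X < 10.2): A: 0.587156; B: 0.387387.
By total probability, P(X < 10.2) = 0.59·0.587156 + 0.41·0.387387 = 0.505251.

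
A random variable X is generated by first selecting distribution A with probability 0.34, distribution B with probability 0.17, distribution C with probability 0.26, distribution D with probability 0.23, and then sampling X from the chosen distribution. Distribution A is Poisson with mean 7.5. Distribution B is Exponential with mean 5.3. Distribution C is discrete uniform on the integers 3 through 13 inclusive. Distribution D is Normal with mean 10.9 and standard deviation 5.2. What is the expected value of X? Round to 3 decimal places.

Component means — A: 7.5; B: 5.3; C: 8; D: 10.9.
E[X] = 0.34·7.5 + 0.17·5.3 + 0.26·8 + 0.23·10.9 = 8.038.

8.038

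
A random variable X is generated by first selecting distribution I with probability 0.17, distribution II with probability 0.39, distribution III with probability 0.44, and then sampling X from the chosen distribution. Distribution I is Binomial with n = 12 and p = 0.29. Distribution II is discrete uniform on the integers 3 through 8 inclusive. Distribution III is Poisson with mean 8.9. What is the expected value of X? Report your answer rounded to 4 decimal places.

6.6526

Component means — I: 3.48; II: 5.5; III: 8.9.
E[X] = 0.17·3.48 + 0.39·5.5 + 0.44·8.9 = 6.6526.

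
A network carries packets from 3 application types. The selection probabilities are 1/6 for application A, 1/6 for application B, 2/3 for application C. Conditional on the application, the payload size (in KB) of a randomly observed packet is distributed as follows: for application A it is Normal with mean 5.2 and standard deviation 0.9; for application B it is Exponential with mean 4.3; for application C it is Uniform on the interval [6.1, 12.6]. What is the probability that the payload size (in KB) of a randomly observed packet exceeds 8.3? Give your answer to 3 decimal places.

0.465

Conditional on each application, P(X > 8.3): A: 0.000286117; B: 0.145114; C: 0.661538.
By total probability, P(X > 8.3) = 0.166667·0.000286117 + 0.166667·0.145114 + 0.666667·0.661538 = 0.465259.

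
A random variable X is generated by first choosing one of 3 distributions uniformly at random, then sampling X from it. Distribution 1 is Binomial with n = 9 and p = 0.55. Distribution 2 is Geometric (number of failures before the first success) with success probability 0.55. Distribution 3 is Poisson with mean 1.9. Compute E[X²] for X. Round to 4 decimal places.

For each component E[X²] = Var + (mean)², giving 1: 26.73; 2: 2.15702; 3: 5.51.
Overall E[X²] = 0.333333·26.73 + 0.333333·2.15702 + 0.333333·5.51 = 11.4657.

11.4657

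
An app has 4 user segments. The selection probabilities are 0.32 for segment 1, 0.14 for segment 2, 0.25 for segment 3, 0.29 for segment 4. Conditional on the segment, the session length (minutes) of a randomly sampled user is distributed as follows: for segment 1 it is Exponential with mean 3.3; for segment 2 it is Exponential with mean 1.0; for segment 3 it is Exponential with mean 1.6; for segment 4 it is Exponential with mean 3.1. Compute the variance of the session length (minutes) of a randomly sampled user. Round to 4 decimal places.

7.8784

Per component, 1: μ=3.3, E[X²]=21.78; 2: μ=1, E[X²]=2; 3: μ=1.6, E[X²]=5.12; 4: μ=3.1, E[X²]=19.22.
E[X] = 0.32·3.3 + 0.14·1 + 0.25·1.6 + 0.29·3.1 = 2.495.
E[X²] = 0.32·21.78 + 0.14·2 + 0.25·5.12 + 0.29·19.22 = 14.1034.
Var(X) = E[X²] − (E[X])² = 14.1034 − 6.22503 = 7.87838.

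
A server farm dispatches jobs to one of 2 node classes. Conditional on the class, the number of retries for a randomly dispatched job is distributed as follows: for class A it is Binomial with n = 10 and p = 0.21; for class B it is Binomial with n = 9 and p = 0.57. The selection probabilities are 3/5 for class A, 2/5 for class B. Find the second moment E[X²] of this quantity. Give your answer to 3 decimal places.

For each component E[X²] = Var + (mean)², giving A: 6.069; B: 28.5228.
Overall E[X²] = 0.6·6.069 + 0.4·28.5228 = 15.0505.

15.051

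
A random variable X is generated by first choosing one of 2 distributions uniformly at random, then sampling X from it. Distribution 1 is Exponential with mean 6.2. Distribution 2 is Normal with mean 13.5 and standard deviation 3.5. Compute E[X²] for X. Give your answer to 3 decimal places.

For each component E[X²] = Var + (mean)², giving 1: 76.88; 2: 194.5.
Overall E[X²] = 0.5·76.88 + 0.5·194.5 = 135.69.

135.690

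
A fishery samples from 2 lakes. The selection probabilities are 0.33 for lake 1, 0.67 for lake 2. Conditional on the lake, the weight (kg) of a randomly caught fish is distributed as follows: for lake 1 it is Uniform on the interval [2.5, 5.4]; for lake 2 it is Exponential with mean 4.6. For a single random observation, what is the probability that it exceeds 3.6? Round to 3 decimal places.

Conditional on each lake, P(X > 3.6): 1: 0.62069; 2: 0.457212.
By total probability, P(X > 3.6) = 0.33·0.62069 + 0.67·0.457212 = 0.511159.

0.511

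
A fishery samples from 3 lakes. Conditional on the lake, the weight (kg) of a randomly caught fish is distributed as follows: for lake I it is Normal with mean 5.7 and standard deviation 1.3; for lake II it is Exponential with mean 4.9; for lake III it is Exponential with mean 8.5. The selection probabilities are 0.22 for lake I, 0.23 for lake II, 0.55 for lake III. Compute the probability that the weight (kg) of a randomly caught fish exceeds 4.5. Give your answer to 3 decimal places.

Conditional on each lake, P(X > 4.5): I: 0.822016; II: 0.39917; III: 0.588951.
By total probability, P(X > 4.5) = 0.22·0.822016 + 0.23·0.39917 + 0.55·0.588951 = 0.596576.

0.597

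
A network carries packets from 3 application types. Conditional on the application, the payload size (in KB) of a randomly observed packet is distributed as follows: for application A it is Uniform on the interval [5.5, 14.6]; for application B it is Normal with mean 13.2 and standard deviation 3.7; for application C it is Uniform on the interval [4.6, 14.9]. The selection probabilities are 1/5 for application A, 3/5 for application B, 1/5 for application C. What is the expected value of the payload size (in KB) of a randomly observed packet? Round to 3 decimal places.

11.880

Component means — A: 10.05; B: 13.2; C: 9.75.
E[X] = 0.2·10.05 + 0.6·13.2 + 0.2·9.75 = 11.88.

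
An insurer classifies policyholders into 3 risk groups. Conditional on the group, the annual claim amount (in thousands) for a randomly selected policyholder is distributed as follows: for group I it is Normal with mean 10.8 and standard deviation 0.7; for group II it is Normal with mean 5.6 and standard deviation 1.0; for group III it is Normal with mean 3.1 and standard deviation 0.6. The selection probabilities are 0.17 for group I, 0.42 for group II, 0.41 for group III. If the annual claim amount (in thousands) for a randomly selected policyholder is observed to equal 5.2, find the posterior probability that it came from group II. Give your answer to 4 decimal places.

0.9962

Likelihoods f(5.2 | ·): I: 7.21753e-15; II: 0.36827; III: 0.00145447.
Posterior ∝ prior × likelihood. Numerator for II: 0.42·0.36827 = 0.154673.
Normalizing constant: 0.17·7.21753e-15 + 0.42·0.36827 + 0.41·0.00145447 = 0.15527.
P(II | observation) = 0.154673 / 0.15527 = 0.996159.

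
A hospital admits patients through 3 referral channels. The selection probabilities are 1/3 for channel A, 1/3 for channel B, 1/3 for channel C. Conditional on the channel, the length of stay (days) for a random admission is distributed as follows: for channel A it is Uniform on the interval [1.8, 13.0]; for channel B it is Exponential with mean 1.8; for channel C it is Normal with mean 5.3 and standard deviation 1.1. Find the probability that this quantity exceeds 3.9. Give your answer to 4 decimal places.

0.6085

Conditional on each channel, P(X > 3.9): A: 0.8125; B: 0.114559; C: 0.898443.
By total probability, P(X > 3.9) = 0.333333·0.8125 + 0.333333·0.114559 + 0.333333·0.898443 = 0.6085.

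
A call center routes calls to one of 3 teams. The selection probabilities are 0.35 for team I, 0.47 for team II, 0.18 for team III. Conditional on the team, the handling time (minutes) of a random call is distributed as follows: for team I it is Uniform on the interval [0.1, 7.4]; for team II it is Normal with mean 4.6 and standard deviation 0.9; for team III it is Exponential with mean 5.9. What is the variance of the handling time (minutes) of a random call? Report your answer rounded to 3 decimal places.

Per component, I: μ=3.75, E[X²]=18.5033; II: μ=4.6, E[X²]=21.97; III: μ=5.9, E[X²]=69.62.
E[X] = 0.35·3.75 + 0.47·4.6 + 0.18·5.9 = 4.5365.
E[X²] = 0.35·18.5033 + 0.47·21.97 + 0.18·69.62 = 29.3337.
Var(X) = E[X²] − (E[X])² = 29.3337 − 20.5798 = 8.75383.

8.754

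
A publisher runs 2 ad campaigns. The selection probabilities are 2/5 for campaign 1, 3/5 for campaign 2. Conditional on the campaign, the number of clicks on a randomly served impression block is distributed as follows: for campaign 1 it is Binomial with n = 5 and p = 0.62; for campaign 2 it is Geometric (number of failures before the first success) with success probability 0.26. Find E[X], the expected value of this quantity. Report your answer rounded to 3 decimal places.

2.948

Component means — 1: 3.1; 2: 2.84615.
E[X] = 0.4·3.1 + 0.6·2.84615 = 2.94769.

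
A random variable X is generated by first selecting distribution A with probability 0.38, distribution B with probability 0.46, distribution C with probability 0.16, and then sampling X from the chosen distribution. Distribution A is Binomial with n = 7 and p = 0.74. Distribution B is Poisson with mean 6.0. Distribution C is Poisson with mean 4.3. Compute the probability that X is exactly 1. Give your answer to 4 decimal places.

0.0168

Conditional on each component, P(X = 1): A: 0.00160018; B: 0.0148725; C: 0.0583448.
By total probability, P(X = 1) = 0.38·0.00160018 + 0.46·0.0148725 + 0.16·0.0583448 = 0.0167846.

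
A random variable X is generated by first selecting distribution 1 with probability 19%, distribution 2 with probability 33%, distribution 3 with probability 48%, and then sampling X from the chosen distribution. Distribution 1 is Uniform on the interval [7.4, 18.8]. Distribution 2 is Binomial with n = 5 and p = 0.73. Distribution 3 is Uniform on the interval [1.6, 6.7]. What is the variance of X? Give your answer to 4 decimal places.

16.3675

Per component, 1: μ=13.1, E[X²]=182.44; 2: μ=3.65, E[X²]=14.308; 3: μ=4.15, E[X²]=19.39.
E[X] = 0.19·13.1 + 0.33·3.65 + 0.48·4.15 = 5.6855.
E[X²] = 0.19·182.44 + 0.33·14.308 + 0.48·19.39 = 48.6924.
Var(X) = E[X²] − (E[X])² = 48.6924 − 32.3249 = 16.3675.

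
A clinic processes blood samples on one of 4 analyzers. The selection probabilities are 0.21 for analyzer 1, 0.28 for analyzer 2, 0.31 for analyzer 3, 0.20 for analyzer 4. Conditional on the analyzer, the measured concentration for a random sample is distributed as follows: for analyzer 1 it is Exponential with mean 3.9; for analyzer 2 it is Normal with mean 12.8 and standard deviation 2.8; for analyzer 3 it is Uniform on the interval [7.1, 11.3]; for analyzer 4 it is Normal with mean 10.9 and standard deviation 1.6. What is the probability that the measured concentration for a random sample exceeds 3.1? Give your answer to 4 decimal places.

0.8848

Conditional on each analyzer, P(X > 3.1): 1: 0.451639; 2: 0.999734; 3: 1; 4: 0.999999.
By total probability, P(X > 3.1) = 0.21·0.451639 + 0.28·0.999734 + 0.31·1 + 0.2·0.999999 = 0.88477.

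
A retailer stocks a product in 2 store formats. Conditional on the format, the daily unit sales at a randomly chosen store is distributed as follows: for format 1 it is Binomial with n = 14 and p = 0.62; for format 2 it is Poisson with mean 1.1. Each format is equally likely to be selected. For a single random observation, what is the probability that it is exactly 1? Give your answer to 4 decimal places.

Conditional on each format, P(X = 1): 1: 2.99024e-05; 2: 0.366158.
By total probability, P(X = 1) = 0.5·2.99024e-05 + 0.5·0.366158 = 0.183094.

0.1831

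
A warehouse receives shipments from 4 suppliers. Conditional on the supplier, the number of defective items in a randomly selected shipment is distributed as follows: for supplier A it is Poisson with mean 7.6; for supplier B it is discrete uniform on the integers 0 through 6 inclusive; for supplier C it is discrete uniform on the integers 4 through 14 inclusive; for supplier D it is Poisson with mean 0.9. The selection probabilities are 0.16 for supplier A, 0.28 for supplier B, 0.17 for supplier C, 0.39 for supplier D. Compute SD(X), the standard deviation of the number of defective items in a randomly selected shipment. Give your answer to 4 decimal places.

Per component, A: μ=7.6, E[X²]=65.36; B: μ=3, E[X²]=13; C: μ=9, E[X²]=91; D: μ=0.9, E[X²]=1.71.
E[X] = 0.16·7.6 + 0.28·3 + 0.17·9 + 0.39·0.9 = 3.937.
E[X²] = 0.16·65.36 + 0.28·13 + 0.17·91 + 0.39·1.71 = 30.2345.
Var(X) = E[X²] − (E[X])² = 30.2345 − 15.5 = 14.7345.
SD(X) = √14.7345 = 3.83856.

3.8386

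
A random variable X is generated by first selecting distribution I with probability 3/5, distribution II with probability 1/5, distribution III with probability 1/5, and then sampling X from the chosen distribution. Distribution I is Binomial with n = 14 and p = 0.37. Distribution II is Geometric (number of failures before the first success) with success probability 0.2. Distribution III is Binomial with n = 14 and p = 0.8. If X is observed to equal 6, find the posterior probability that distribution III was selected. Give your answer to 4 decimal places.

Likelihoods P(X=6 | ·): I: 0.191201; II: 0.0524288; III: 0.00201528.
Posterior ∝ prior × likelihood. Numerator for III: 0.2·0.00201528 = 0.000403056.
Normalizing constant: 0.6·0.191201 + 0.2·0.0524288 + 0.2·0.00201528 = 0.125609.
P(III | observation) = 0.000403056 / 0.125609 = 0.0032088.

0.0032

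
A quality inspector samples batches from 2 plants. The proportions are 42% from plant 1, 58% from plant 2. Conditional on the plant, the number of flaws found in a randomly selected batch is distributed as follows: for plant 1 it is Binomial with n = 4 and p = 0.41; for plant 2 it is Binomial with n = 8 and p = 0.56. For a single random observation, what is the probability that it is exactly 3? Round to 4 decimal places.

Conditional on each plant, P(X = 3): 1: 0.162654; 2: 0.162187.
By total probability, P(X = 3) = 0.42·0.162654 + 0.58·0.162187 = 0.162383.

0.1624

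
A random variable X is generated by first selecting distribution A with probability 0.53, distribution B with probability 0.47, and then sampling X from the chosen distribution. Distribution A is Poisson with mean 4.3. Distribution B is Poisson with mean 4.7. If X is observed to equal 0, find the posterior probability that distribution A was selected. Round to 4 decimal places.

Likelihoods P(X=0 | ·): A: 0.0135686; B: 0.00909528.
Posterior ∝ prior × likelihood. Numerator for A: 0.53·0.0135686 = 0.00719134.
Normalizing constant: 0.53·0.0135686 + 0.47·0.00909528 = 0.0114661.
P(A | observation) = 0.00719134 / 0.0114661 = 0.627182.

0.6272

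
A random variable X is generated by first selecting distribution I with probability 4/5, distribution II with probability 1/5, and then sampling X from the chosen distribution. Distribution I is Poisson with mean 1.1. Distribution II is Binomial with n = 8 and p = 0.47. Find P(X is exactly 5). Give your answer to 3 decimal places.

0.042

Conditional on each component, P(X = 5): I: 0.00446744; II: 0.191208.
By total probability, P(X = 5) = 0.8·0.00446744 + 0.2·0.191208 = 0.0418154.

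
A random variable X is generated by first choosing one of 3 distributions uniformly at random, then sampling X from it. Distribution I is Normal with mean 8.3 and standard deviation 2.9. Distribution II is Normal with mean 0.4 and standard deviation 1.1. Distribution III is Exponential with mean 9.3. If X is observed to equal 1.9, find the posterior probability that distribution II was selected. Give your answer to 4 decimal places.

Likelihoods f(1.9 | ·): I: 0.0120481; II: 0.14313; III: 0.0876577.
Posterior ∝ prior × likelihood. Numerator for II: 0.333333·0.14313 = 0.0477101.
Normalizing constant: 0.333333·0.0120481 + 0.333333·0.14313 + 0.333333·0.0876577 = 0.0809453.
P(II | observation) = 0.0477101 / 0.0809453 = 0.589411.

0.5894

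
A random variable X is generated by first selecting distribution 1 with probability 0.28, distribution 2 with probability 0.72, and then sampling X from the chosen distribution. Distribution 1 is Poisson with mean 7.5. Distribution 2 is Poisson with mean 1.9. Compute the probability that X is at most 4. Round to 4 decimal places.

Conditional on each component, P(X ≤ 4): 1: 0.132062; 2: 0.955919.
By total probability, P(X ≤ 4) = 0.28·0.132062 + 0.72·0.955919 = 0.725239.

0.7252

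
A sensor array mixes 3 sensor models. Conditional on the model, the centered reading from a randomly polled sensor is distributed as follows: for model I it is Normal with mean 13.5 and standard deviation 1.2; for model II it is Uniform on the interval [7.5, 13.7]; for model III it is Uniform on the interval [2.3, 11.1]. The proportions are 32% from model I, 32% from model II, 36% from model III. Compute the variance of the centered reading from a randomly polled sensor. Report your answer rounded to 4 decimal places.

11.7493

Per component, I: μ=13.5, E[X²]=183.69; II: μ=10.6, E[X²]=115.563; III: μ=6.7, E[X²]=51.3433.
E[X] = 0.32·13.5 + 0.32·10.6 + 0.36·6.7 = 10.124.
E[X²] = 0.32·183.69 + 0.32·115.563 + 0.36·51.3433 = 114.245.
Var(X) = E[X²] − (E[X])² = 114.245 − 102.495 = 11.7493.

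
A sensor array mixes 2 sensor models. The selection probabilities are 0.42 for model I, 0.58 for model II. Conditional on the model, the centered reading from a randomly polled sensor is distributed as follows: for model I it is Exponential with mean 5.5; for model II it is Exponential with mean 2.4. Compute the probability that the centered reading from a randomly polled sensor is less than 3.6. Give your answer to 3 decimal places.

0.652

Conditional on each model, P(X < 3.6): I: 0.480322; II: 0.77687.
By total probability, P(X < 3.6) = 0.42·0.480322 + 0.58·0.77687 = 0.65232.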